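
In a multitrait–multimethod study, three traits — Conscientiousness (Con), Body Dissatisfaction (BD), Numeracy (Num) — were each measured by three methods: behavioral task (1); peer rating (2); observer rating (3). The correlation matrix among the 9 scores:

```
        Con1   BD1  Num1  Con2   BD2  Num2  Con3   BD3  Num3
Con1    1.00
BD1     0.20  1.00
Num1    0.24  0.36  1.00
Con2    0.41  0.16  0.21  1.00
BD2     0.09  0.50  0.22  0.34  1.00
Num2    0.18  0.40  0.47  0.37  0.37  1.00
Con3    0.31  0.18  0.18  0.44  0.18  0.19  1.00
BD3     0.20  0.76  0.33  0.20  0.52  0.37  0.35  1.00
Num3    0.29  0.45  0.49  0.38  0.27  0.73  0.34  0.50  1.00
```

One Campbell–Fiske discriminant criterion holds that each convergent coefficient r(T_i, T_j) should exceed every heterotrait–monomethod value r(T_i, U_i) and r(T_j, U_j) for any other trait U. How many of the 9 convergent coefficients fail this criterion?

2

Each convergent coefficient versus the relevant comparison correlations:
Con (methods 1·2): 0.41 vs {0.20, 0.34, 0.24, 0.37} → pass.
Con (methods 1·3): 0.31 vs {0.20, 0.35, 0.24, 0.34} → fail.
Con (methods 2·3): 0.44 vs {0.34, 0.35, 0.37, 0.34} → pass.
BD (methods 1·2): 0.50 vs {0.20, 0.34, 0.36, 0.37} → pass.
BD (methods 1·3): 0.76 vs {0.20, 0.35, 0.36, 0.50} → pass.
BD (methods 2·3): 0.52 vs {0.34, 0.35, 0.37, 0.50} → pass.
Num (methods 1·2): 0.47 vs {0.24, 0.37, 0.36, 0.37} → pass.
Num (methods 1·3): 0.49 vs {0.24, 0.34, 0.36, 0.50} → fail.
Num (methods 2·3): 0.73 vs {0.37, 0.34, 0.37, 0.50} → pass.
2 of 9 fail.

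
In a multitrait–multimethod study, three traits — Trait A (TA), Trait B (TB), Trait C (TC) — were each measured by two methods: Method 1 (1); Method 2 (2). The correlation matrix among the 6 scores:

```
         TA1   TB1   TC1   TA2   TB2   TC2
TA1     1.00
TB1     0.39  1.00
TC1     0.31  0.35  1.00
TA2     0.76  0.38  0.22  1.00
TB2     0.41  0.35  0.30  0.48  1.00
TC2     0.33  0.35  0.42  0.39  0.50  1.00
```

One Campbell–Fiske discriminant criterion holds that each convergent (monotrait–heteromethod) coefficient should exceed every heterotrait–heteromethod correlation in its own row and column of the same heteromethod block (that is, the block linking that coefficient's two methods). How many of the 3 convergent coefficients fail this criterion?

1

Checking each validity diagonal entry against its comparison values:
TA (methods 1·2): 0.76 vs {0.41, 0.38, 0.33, 0.22} → pass.
TB (methods 1·2): 0.35 vs {0.38, 0.41, 0.35, 0.30} → fail.
TC (methods 1·2): 0.42 vs {0.22, 0.33, 0.30, 0.35} → pass.
1 of 3 fail.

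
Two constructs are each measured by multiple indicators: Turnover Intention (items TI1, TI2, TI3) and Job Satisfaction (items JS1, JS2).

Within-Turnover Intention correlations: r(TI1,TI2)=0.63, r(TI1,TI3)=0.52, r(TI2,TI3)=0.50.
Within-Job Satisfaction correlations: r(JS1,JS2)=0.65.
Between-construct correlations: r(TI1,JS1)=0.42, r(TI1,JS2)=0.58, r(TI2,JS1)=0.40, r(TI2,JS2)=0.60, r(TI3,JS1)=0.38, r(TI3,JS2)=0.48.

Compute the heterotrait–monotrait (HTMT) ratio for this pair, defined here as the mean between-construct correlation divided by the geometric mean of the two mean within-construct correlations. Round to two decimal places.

0.80

Between-construct mean = 2.86/6 = 0.4767.
Mean within-TI = 1.65/3 = 0.5500; mean within-JS = 0.65/1 = 0.6500.
Geometric mean = √(0.5500 × 0.6500) = 0.5979.
HTMT = 0.4767 / 0.5979 = 0.80.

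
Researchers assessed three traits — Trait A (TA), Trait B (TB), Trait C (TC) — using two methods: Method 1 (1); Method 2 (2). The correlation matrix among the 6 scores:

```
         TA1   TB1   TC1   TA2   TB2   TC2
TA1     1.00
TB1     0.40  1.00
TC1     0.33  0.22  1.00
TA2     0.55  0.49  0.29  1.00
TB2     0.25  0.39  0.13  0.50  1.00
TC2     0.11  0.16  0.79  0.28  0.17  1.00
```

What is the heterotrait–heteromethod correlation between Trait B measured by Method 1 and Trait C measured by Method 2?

0.16

Different traits and methods: r(TB1, TC2) = 0.16.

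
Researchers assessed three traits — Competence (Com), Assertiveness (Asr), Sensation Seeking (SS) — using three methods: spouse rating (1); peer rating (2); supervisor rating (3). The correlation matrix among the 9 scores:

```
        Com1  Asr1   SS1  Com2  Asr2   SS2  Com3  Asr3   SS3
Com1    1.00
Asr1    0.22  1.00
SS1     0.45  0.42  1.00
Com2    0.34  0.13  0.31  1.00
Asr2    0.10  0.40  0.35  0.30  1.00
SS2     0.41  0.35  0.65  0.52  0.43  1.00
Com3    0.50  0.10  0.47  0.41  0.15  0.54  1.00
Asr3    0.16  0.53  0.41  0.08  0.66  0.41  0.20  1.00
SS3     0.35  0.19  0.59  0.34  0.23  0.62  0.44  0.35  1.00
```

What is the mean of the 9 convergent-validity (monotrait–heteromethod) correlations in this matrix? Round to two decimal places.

0.52

Convergent values: 0.34, 0.50, 0.41, 0.40, 0.53, 0.66, 0.65, 0.59, 0.62; mean = 4.70/9 = 0.52.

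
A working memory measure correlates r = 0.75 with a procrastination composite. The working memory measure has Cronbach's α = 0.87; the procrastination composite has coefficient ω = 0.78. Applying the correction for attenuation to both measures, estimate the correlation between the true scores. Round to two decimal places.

r_true = r_obs / √(r_xx · r_yy) = 0.75 / √(0.87 × 0.78) = 0.75 / √0.6786 = 0.75 / 0.8238 ≈ 0.91.

0.91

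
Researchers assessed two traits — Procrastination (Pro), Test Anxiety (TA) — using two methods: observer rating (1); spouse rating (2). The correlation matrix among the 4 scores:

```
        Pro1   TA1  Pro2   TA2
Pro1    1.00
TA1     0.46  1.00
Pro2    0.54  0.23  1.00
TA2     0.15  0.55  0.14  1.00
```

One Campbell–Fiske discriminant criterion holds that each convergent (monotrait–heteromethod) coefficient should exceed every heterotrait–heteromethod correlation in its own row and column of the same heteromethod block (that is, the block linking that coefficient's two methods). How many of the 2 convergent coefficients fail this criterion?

Checking each validity diagonal entry against its comparison values:
Pro (methods 1·2): 0.54 vs {0.15, 0.23} → pass.
TA (methods 1·2): 0.55 vs {0.23, 0.15} → pass.
0 of 2 fail.

0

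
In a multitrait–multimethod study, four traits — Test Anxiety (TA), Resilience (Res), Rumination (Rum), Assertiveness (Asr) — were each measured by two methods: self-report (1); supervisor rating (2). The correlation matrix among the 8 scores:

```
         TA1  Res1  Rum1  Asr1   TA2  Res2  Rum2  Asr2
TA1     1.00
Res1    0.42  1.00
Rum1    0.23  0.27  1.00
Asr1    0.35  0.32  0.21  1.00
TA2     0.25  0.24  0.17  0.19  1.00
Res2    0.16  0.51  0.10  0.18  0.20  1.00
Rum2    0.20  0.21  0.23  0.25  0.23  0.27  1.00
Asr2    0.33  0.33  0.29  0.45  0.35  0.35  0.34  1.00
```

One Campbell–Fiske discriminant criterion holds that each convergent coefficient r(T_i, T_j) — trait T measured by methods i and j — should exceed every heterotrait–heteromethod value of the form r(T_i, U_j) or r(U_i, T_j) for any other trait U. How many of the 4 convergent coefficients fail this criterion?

2

Convergent coefficients and their comparison sets:
TA (methods 1·2): 0.25 vs {0.16, 0.24, 0.20, 0.17, 0.33, 0.19} → fail.
Res (methods 1·2): 0.51 vs {0.24, 0.16, 0.21, 0.10, 0.33, 0.18} → pass.
Rum (methods 1·2): 0.23 vs {0.17, 0.20, 0.10, 0.21, 0.29, 0.25} → fail.
Asr (methods 1·2): 0.45 vs {0.19, 0.33, 0.18, 0.33, 0.25, 0.29} → pass.
2 of 4 fail.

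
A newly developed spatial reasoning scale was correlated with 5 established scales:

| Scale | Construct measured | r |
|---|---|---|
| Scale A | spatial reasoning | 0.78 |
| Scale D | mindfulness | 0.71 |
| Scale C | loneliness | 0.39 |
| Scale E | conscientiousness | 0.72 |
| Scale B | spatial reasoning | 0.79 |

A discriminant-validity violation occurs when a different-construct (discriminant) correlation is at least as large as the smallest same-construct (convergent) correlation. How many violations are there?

0

Convergent (same construct = spatial reasoning): Scale A, Scale B.
Smallest convergent = 0.78. Discriminant values: 0.71, 0.39, 0.72; count ≥ 0.78 → 0.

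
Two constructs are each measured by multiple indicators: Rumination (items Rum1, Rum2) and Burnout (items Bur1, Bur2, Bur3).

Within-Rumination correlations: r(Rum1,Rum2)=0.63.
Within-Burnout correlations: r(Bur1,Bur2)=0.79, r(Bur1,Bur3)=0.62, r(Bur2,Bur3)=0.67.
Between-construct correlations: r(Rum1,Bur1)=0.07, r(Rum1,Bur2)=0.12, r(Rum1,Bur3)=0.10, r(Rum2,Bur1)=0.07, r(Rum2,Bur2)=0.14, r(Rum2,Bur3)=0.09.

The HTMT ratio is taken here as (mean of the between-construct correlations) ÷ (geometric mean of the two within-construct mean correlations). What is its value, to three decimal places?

0.149

Mean between = 0.59/6 = 0.0983.
Mean within-Rum = 0.63/1 = 0.6300; mean within-Bur = 2.08/3 = 0.6933.
Geometric mean = √(0.6300 × 0.6933) = 0.6609.
HTMT = 0.0983 / 0.6609 = 0.149.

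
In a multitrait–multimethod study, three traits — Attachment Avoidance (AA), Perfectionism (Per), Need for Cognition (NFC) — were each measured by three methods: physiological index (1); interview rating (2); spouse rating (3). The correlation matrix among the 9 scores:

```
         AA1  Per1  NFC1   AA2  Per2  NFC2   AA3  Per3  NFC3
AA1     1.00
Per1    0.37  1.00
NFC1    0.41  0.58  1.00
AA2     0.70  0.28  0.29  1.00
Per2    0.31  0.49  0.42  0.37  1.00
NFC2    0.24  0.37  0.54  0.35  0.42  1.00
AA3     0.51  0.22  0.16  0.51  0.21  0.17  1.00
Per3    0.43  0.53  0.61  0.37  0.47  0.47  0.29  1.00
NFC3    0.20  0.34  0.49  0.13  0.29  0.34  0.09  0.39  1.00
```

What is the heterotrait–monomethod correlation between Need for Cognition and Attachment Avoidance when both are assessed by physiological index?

Different traits, same method: r(NFC1, AA1) = 0.41.

0.41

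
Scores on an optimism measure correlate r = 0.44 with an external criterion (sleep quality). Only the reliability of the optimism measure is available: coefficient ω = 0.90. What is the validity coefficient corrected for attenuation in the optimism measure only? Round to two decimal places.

Single correction: r_c = r_obs / √r_xx = 0.44 / √0.90 = 0.44 / 0.9487 ≈ 0.46.

0.46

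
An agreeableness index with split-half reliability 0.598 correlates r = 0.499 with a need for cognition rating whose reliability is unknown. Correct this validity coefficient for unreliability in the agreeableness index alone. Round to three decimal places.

Single correction: r_c = r_obs / √r_xx = 0.499 / √0.598 = 0.499 / 0.7733 ≈ 0.645.

0.645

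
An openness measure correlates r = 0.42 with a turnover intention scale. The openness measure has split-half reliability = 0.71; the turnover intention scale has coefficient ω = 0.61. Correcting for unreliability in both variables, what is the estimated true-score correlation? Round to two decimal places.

r_true = r_obs / √(r_xx · r_yy) = 0.42 / √(0.71 × 0.61) = 0.42 / √0.4331 = 0.42 / 0.6581 ≈ 0.64.

0.64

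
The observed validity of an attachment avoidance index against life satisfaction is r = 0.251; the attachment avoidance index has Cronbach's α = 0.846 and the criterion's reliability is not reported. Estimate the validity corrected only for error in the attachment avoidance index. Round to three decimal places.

Single correction: r_c = r_obs / √r_xx = 0.251 / √0.846 = 0.251 / 0.9198 ≈ 0.273.

0.273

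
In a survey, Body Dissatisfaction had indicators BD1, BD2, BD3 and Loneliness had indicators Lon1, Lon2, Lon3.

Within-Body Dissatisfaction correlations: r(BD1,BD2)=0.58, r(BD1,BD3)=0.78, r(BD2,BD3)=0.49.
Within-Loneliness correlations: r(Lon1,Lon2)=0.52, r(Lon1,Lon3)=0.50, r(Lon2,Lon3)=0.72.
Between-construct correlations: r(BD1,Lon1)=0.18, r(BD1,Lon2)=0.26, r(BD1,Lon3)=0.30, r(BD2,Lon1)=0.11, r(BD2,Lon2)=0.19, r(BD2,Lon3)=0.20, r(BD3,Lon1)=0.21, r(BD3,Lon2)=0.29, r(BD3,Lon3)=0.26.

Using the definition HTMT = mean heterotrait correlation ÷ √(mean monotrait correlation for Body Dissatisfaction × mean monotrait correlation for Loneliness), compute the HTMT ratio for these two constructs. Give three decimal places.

0.372

Mean heterotrait r = 2.00/9 = 0.2222.
Mean within-BD = 1.85/3 = 0.6167; mean within-Lon = 1.74/3 = 0.5800.
Geometric mean = √(0.6167 × 0.5800) = 0.5981.
HTMT = 0.2222 / 0.5981 = 0.372.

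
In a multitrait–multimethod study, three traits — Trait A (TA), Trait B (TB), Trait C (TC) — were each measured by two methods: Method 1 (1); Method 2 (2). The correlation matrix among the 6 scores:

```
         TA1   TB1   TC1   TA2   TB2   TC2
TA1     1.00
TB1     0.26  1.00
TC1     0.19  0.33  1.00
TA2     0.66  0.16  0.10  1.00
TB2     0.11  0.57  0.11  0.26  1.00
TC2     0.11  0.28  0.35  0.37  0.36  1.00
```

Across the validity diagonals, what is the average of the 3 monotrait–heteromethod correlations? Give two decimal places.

0.53

Convergent values: 0.66, 0.57, 0.35; mean = 1.58/3 = 0.53.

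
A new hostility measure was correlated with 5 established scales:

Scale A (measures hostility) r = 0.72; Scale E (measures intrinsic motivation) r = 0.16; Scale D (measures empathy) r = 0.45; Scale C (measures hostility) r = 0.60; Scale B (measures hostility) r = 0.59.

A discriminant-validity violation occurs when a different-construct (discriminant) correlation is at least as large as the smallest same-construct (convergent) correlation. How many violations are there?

0

Convergent (same construct = hostility): Scale A, Scale C, Scale B.
Smallest convergent = 0.59. Discriminant values: 0.16, 0.45; count ≥ 0.59 → 0.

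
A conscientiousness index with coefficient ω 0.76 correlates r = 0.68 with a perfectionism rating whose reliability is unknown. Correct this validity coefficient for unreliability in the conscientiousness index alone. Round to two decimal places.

0.78

Single correction: r_c = r_obs / √r_xx = 0.68 / √0.76 = 0.68 / 0.8718 ≈ 0.78.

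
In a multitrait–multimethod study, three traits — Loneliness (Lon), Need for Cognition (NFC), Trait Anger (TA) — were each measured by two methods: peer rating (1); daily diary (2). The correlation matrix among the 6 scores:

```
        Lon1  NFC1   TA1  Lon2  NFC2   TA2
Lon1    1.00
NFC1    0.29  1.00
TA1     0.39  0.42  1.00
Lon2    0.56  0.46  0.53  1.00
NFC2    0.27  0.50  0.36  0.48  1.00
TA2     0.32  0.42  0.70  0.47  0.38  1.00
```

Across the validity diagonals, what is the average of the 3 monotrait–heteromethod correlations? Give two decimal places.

0.59

Convergent values: 0.56, 0.50, 0.70; mean = 1.76/3 = 0.59.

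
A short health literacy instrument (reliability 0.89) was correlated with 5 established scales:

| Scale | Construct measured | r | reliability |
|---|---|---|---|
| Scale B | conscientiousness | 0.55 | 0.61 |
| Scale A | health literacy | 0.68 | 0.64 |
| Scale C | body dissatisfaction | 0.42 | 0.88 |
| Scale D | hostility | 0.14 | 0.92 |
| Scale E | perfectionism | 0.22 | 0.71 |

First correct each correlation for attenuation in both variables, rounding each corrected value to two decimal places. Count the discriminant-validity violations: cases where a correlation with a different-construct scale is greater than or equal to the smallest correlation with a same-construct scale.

0

Disattenuated r (r / √(r_scale · r_new)):
  Scale B (disc): 0.55 / √(0.61·0.89) = 0.75
  Scale A (conv): 0.68 / √(0.64·0.89) = 0.90
  Scale C (disc): 0.42 / √(0.88·0.89) = 0.47
  Scale D (disc): 0.14 / √(0.92·0.89) = 0.15
  Scale E (disc): 0.22 / √(0.71·0.89) = 0.28
Smallest convergent = 0.90. Discriminant values: 0.75, 0.47, 0.15, 0.28; count ≥ 0.90 → 0.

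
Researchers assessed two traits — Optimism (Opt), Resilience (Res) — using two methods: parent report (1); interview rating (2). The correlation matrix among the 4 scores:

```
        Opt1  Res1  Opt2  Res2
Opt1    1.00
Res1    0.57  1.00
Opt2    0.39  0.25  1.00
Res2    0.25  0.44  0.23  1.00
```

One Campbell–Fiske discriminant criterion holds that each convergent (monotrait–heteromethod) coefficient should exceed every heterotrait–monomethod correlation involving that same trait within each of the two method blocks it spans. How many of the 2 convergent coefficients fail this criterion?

2

Convergent coefficients and their comparison sets:
Opt (methods 1·2): 0.39 vs {0.57, 0.23} → fail.
Res (methods 1·2): 0.44 vs {0.57, 0.23} → fail.
2 of 2 fail.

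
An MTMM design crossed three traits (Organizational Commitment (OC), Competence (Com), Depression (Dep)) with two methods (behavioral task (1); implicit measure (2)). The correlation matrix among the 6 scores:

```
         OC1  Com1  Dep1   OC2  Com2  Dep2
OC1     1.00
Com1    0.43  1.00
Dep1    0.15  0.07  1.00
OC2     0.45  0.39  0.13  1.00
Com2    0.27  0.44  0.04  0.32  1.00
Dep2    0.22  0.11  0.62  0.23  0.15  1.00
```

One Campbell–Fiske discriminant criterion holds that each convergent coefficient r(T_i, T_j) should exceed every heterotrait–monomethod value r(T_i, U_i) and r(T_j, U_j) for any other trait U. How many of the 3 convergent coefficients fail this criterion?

Convergent coefficients and their comparison sets:
OC (methods 1·2): 0.45 vs {0.43, 0.32, 0.15, 0.23} → pass.
Com (methods 1·2): 0.44 vs {0.43, 0.32, 0.07, 0.15} → pass.
Dep (methods 1·2): 0.62 vs {0.15, 0.23, 0.07, 0.15} → pass.
0 of 3 fail.

0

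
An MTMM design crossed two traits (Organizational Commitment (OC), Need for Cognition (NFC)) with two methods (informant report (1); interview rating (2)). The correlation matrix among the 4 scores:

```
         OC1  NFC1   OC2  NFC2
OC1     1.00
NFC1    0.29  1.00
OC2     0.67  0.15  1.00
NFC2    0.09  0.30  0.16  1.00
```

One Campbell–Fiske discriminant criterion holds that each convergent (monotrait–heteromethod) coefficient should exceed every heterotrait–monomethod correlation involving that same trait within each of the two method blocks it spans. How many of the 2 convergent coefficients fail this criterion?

Each convergent coefficient versus the relevant comparison correlations:
OC (methods 1·2): 0.67 vs {0.29, 0.16} → pass.
NFC (methods 1·2): 0.30 vs {0.29, 0.16} → pass.
0 of 2 fail.

0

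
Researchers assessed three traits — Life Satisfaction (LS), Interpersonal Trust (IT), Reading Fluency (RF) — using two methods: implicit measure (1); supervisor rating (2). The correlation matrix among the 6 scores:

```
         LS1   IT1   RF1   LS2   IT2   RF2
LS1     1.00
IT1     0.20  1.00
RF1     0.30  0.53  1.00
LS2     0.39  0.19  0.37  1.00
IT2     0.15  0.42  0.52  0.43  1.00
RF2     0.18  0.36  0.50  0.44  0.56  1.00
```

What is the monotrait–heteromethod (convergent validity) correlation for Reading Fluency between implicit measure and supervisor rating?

0.50

Same trait (RF), different methods: r(RF1, RF2) = 0.50.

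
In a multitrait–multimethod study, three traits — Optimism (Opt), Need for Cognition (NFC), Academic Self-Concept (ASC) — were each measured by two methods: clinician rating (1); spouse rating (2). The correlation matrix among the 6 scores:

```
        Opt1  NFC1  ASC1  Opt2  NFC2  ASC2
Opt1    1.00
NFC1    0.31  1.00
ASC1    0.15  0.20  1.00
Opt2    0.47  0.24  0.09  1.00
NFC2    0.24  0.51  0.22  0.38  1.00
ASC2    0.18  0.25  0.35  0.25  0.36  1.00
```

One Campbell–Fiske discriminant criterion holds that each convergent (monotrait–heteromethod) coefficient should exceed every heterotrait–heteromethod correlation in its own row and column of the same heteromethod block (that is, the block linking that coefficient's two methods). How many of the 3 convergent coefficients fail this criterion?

Checking each validity diagonal entry against its comparison values:
Opt (methods 1·2): 0.47 vs {0.24, 0.24, 0.18, 0.09} → pass.
NFC (methods 1·2): 0.51 vs {0.24, 0.24, 0.25, 0.22} → pass.
ASC (methods 1·2): 0.35 vs {0.09, 0.18, 0.22, 0.25} → pass.
0 of 3 fail.

0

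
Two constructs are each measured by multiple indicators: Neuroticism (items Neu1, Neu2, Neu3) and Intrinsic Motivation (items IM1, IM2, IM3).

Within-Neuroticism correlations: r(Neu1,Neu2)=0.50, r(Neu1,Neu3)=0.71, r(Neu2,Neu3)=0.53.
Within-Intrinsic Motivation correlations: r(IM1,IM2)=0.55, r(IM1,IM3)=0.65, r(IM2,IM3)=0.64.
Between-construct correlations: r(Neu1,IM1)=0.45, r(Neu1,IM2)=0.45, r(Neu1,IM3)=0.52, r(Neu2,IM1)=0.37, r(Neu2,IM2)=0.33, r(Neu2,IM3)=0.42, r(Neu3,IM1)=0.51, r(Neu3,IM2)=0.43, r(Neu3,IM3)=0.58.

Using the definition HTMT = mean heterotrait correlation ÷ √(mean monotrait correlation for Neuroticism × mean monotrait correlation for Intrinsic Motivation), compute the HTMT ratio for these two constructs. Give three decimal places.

Between-construct mean = 4.06/9 = 0.4511.
Mean within-Neu = 1.74/3 = 0.5800; mean within-IM = 1.84/3 = 0.6133.
Geometric mean = √(0.5800 × 0.6133) = 0.5964.
HTMT = 0.4511 / 0.5964 = 0.756.

0.756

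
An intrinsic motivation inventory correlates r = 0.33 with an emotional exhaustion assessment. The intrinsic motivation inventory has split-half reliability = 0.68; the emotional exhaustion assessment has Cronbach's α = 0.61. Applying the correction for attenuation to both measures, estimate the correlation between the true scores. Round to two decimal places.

r_true = r_obs / √(r_xx · r_yy) = 0.33 / √(0.68 × 0.61) = 0.33 / √0.4148 = 0.33 / 0.6440 ≈ 0.51.

0.51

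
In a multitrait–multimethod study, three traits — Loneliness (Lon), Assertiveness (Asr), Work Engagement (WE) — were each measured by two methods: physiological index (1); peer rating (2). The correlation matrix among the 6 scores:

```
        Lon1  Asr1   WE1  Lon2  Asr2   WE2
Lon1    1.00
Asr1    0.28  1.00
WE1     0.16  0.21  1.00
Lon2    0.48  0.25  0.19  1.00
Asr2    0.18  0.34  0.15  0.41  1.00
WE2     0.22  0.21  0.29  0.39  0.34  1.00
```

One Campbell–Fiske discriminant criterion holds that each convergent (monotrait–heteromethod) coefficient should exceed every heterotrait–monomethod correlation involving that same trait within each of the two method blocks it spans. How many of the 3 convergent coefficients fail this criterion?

2

Each convergent coefficient versus the relevant comparison correlations:
Lon (methods 1·2): 0.48 vs {0.28, 0.41, 0.16, 0.39} → pass.
Asr (methods 1·2): 0.34 vs {0.28, 0.41, 0.21, 0.34} → fail.
WE (methods 1·2): 0.29 vs {0.16, 0.39, 0.21, 0.34} → fail.
2 of 3 fail.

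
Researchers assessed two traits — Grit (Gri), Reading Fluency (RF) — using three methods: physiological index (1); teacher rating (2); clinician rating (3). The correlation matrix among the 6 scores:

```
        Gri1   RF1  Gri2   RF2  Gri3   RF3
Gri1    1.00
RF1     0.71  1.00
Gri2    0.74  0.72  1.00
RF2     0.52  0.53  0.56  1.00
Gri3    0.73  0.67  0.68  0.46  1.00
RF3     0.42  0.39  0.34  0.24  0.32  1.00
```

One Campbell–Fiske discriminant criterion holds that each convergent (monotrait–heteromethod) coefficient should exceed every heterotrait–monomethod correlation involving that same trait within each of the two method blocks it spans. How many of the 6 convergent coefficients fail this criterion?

Convergent coefficients and their comparison sets:
Gri (methods 1·2): 0.74 vs {0.71, 0.56} → pass.
Gri (methods 1·3): 0.73 vs {0.71, 0.32} → pass.
Gri (methods 2·3): 0.68 vs {0.56, 0.32} → pass.
RF (methods 1·2): 0.53 vs {0.71, 0.56} → fail.
RF (methods 1·3): 0.39 vs {0.71, 0.32} → fail.
RF (methods 2·3): 0.24 vs {0.56, 0.32} → fail.
3 of 6 fail.

3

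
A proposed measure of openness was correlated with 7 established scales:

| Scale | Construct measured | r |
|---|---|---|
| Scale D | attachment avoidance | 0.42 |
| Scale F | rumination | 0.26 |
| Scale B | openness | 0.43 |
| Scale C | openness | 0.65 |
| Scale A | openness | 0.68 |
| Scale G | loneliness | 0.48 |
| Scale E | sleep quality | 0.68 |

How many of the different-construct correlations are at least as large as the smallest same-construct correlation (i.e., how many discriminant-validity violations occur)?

Convergent (same construct = openness): Scale B, Scale C, Scale A.
Smallest convergent = 0.43. Discriminant values: 0.42, 0.26, 0.48, 0.68; count ≥ 0.43 → 2.

2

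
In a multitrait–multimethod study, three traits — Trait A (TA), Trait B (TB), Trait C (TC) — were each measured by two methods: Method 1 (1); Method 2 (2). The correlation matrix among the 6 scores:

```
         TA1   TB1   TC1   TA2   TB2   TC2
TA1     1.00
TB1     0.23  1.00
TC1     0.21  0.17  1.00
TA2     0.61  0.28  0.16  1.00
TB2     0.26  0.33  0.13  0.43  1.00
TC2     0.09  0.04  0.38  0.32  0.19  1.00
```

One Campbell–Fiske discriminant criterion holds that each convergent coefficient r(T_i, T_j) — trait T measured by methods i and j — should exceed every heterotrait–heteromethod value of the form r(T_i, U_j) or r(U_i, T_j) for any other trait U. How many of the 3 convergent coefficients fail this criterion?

0

Each convergent coefficient versus the relevant comparison correlations:
TA (methods 1·2): 0.61 vs {0.26, 0.28, 0.09, 0.16} → pass.
TB (methods 1·2): 0.33 vs {0.28, 0.26, 0.04, 0.13} → pass.
TC (methods 1·2): 0.38 vs {0.16, 0.09, 0.13, 0.04} → pass.
0 of 3 fail.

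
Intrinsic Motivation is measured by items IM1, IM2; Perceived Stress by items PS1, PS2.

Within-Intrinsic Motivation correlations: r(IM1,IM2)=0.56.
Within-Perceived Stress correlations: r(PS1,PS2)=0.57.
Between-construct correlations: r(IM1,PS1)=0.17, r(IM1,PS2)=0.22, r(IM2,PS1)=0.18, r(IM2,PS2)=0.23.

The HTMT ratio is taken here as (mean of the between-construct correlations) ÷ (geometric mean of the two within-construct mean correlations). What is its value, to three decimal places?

0.354

Mean between = 0.80/4 = 0.2000.
Mean within-IM = 0.56/1 = 0.5600; mean within-PS = 0.57/1 = 0.5700.
Geometric mean = √(0.5600 × 0.5700) = 0.5650.
HTMT = 0.2000 / 0.5650 = 0.354.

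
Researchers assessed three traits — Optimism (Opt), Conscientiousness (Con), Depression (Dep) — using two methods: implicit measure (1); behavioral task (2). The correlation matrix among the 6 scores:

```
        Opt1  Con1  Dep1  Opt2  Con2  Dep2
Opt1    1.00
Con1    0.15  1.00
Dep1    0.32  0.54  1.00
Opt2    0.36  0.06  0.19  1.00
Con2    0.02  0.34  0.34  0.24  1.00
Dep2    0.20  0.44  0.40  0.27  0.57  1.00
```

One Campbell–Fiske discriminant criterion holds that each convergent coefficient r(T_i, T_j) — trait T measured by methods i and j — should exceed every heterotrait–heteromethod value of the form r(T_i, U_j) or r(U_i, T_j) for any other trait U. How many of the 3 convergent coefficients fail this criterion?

Convergent coefficients and their comparison sets:
Opt (methods 1·2): 0.36 vs {0.02, 0.06, 0.20, 0.19} → pass.
Con (methods 1·2): 0.34 vs {0.06, 0.02, 0.44, 0.34} → fail.
Dep (methods 1·2): 0.40 vs {0.19, 0.20, 0.34, 0.44} → fail.
2 of 3 fail.

2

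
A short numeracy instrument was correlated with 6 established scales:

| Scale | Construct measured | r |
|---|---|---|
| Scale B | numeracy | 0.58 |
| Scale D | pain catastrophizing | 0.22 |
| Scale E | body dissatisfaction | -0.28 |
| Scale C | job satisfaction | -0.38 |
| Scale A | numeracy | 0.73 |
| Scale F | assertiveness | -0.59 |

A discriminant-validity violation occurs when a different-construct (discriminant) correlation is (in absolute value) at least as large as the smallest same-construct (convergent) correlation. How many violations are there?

1

Convergent (same construct = numeracy): Scale B, Scale A.
Smallest convergent = 0.58. Discriminant |r|: 0.22, 0.28, 0.38, 0.59; count ≥ 0.58 → 1.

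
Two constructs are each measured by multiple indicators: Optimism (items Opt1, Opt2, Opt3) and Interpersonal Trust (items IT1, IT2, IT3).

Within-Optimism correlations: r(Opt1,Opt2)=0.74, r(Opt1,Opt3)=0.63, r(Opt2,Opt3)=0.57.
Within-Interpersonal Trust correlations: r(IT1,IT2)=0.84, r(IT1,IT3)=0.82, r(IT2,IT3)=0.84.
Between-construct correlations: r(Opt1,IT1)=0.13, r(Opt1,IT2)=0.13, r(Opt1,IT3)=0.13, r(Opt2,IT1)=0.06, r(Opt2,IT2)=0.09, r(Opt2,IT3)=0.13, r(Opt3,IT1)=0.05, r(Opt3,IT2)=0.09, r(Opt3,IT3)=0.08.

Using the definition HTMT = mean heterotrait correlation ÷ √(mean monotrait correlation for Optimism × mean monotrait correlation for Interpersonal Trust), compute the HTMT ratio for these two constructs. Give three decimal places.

Between-construct mean = 0.89/9 = 0.0989.
Mean within-Opt = 1.94/3 = 0.6467; mean within-IT = 2.50/3 = 0.8333.
Geometric mean = √(0.6467 × 0.8333) = 0.7341.
HTMT = 0.0989 / 0.7341 = 0.135.

0.135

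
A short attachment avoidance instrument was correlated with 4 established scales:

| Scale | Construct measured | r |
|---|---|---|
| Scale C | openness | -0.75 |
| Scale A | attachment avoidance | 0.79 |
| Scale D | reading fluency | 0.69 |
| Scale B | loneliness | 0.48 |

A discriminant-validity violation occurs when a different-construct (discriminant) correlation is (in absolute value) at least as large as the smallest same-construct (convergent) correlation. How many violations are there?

Convergent (same construct = attachment avoidance): Scale A.
Smallest convergent = 0.79. Discriminant |r|: 0.75, 0.69, 0.48; count ≥ 0.79 → 0.

0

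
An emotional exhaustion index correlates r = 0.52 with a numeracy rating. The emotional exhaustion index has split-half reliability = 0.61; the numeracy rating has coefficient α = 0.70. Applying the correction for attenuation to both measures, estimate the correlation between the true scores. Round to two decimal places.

0.80

r_true = r_obs / √(r_xx · r_yy) = 0.52 / √(0.61 × 0.70) = 0.52 / √0.4270 = 0.52 / 0.6535 ≈ 0.80.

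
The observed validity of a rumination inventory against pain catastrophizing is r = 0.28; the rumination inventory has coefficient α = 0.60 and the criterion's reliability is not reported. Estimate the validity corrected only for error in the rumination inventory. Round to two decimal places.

Single correction: r_c = r_obs / √r_xx = 0.28 / √0.60 = 0.28 / 0.7746 ≈ 0.36.

0.36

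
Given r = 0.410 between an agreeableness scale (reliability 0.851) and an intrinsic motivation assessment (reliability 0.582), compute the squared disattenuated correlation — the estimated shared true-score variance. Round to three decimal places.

Disattenuated r = 0.410 / √(0.851 × 0.582) = 0.410 / 0.7038 = 0.5826.
Shared true-score variance = 0.5826² = 0.3394 ≈ 0.339.

0.339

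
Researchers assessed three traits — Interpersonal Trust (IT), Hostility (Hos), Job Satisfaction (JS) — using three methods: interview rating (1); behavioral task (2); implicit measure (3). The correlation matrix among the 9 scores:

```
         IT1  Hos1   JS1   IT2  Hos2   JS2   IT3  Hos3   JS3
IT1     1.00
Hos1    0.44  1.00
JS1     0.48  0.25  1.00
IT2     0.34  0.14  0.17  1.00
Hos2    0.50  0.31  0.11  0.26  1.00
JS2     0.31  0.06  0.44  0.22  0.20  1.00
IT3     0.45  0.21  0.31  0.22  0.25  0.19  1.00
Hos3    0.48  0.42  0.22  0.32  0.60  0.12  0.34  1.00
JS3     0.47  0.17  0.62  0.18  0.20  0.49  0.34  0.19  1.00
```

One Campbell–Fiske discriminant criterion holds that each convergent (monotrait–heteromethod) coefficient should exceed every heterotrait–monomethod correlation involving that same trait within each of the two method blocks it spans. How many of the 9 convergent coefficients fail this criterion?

6

Checking each validity diagonal entry against its comparison values:
IT (methods 1·2): 0.34 vs {0.44, 0.26, 0.48, 0.22} → fail.
IT (methods 1·3): 0.45 vs {0.44, 0.34, 0.48, 0.34} → fail.
IT (methods 2·3): 0.22 vs {0.26, 0.34, 0.22, 0.34} → fail.
Hos (methods 1·2): 0.31 vs {0.44, 0.26, 0.25, 0.20} → fail.
Hos (methods 1·3): 0.42 vs {0.44, 0.34, 0.25, 0.19} → fail.
Hos (methods 2·3): 0.60 vs {0.26, 0.34, 0.20, 0.19} → pass.
JS (methods 1·2): 0.44 vs {0.48, 0.22, 0.25, 0.20} → fail.
JS (methods 1·3): 0.62 vs {0.48, 0.34, 0.25, 0.19} → pass.
JS (methods 2·3): 0.49 vs {0.22, 0.34, 0.20, 0.19} → pass.
6 of 9 fail.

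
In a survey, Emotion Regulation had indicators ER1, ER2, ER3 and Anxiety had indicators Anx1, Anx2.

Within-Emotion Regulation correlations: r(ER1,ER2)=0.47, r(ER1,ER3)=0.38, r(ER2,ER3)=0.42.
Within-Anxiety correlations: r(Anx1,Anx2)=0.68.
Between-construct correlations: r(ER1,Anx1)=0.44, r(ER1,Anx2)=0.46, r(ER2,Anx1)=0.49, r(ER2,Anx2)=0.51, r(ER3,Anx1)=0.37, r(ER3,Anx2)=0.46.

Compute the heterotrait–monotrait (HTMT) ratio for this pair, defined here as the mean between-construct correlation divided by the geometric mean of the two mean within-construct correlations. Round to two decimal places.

0.85

Between-construct mean = 2.73/6 = 0.4550.
Mean within-ER = 1.27/3 = 0.4233; mean within-Anx = 0.68/1 = 0.6800.
Geometric mean = √(0.4233 × 0.6800) = 0.5365.
HTMT = 0.4550 / 0.5365 = 0.85.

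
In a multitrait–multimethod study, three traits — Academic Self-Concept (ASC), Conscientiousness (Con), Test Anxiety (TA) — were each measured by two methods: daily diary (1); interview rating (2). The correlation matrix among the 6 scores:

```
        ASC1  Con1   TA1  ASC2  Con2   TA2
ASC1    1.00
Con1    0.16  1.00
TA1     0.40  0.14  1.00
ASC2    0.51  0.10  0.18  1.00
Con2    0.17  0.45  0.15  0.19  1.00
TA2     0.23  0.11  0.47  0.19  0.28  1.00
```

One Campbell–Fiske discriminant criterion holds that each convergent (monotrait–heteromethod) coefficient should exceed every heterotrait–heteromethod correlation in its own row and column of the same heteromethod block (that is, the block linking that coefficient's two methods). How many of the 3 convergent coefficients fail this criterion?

Each convergent coefficient versus the relevant comparison correlations:
ASC (methods 1·2): 0.51 vs {0.17, 0.10, 0.23, 0.18} → pass.
Con (methods 1·2): 0.45 vs {0.10, 0.17, 0.11, 0.15} → pass.
TA (methods 1·2): 0.47 vs {0.18, 0.23, 0.15, 0.11} → pass.
0 of 3 fail.

0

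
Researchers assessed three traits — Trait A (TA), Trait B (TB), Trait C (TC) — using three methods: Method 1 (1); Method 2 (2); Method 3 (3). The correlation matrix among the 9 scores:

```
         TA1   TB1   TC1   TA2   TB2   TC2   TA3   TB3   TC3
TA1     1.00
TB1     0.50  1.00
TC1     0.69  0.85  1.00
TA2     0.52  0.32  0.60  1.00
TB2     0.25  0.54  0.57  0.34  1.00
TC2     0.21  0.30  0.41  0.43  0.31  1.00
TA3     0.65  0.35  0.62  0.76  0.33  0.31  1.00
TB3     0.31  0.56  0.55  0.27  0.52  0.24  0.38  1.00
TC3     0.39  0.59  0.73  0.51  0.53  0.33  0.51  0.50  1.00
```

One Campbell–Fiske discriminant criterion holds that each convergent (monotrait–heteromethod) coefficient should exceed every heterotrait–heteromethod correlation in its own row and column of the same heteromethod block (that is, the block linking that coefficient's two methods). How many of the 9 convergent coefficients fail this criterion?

Each convergent coefficient versus the relevant comparison correlations:
TA (methods 1·2): 0.52 vs {0.25, 0.32, 0.21, 0.60} → fail.
TA (methods 1·3): 0.65 vs {0.31, 0.35, 0.39, 0.62} → pass.
TA (methods 2·3): 0.76 vs {0.27, 0.33, 0.51, 0.31} → pass.
TB (methods 1·2): 0.54 vs {0.32, 0.25, 0.30, 0.57} → fail.
TB (methods 1·3): 0.56 vs {0.35, 0.31, 0.59, 0.55} → fail.
TB (methods 2·3): 0.52 vs {0.33, 0.27, 0.53, 0.24} → fail.
TC (methods 1·2): 0.41 vs {0.60, 0.21, 0.57, 0.30} → fail.
TC (methods 1·3): 0.73 vs {0.62, 0.39, 0.55, 0.59} → pass.
TC (methods 2·3): 0.33 vs {0.31, 0.51, 0.24, 0.53} → fail.
6 of 9 fail.

6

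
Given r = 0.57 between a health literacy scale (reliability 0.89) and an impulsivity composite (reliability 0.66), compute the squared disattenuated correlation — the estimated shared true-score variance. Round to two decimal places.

Disattenuated r = 0.57 / √(0.89 × 0.66) = 0.57 / 0.7664 = 0.7437.
Shared true-score variance = 0.7437² = 0.5531 ≈ 0.55.

0.55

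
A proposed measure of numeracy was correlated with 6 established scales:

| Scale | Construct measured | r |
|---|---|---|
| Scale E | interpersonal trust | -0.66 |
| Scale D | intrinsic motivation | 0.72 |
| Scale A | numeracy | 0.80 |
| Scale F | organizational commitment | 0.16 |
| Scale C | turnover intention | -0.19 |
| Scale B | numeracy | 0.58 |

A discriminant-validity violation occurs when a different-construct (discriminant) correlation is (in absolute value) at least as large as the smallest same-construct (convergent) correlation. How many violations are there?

2

Convergent (same construct = numeracy): Scale A, Scale B.
Smallest convergent = 0.58. Discriminant |r|: 0.66, 0.72, 0.16, 0.19; count ≥ 0.58 → 2.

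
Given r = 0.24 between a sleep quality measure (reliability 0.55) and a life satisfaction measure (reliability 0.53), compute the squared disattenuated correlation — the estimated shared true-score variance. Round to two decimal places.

0.20

Disattenuated r = 0.24 / √(0.55 × 0.53) = 0.24 / 0.5399 = 0.4445.
Shared true-score variance = 0.4445² = 0.1976 ≈ 0.20.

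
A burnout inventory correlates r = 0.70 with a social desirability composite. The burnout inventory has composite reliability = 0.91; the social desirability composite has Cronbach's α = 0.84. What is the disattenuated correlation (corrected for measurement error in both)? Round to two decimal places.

r_true = r_obs / √(r_xx · r_yy) = 0.70 / √(0.91 × 0.84) = 0.70 / √0.7644 = 0.70 / 0.8743 ≈ 0.80.

0.80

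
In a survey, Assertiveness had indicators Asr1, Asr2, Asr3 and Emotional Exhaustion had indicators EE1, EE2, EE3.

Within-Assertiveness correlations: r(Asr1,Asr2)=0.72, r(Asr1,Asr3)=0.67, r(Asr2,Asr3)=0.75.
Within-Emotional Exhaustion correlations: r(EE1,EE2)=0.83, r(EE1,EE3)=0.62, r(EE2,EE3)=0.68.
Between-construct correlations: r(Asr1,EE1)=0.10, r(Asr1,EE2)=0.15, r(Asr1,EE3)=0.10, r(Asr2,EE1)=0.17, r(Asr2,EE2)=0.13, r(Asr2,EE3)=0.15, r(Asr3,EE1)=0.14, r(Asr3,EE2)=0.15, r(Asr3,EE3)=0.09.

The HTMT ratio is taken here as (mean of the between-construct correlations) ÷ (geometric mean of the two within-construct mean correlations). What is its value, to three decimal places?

0.184

Mean between = 1.18/9 = 0.1311.
Mean within-Asr = 2.14/3 = 0.7133; mean within-EE = 2.13/3 = 0.7100.
Geometric mean = √(0.7133 × 0.7100) = 0.7116.
HTMT = 0.1311 / 0.7116 = 0.184.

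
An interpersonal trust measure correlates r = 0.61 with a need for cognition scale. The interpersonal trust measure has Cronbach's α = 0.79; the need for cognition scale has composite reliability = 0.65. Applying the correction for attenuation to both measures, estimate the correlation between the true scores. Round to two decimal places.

0.85

r_true = r_obs / √(r_xx · r_yy) = 0.61 / √(0.79 × 0.65) = 0.61 / √0.5135 = 0.61 / 0.7166 ≈ 0.85.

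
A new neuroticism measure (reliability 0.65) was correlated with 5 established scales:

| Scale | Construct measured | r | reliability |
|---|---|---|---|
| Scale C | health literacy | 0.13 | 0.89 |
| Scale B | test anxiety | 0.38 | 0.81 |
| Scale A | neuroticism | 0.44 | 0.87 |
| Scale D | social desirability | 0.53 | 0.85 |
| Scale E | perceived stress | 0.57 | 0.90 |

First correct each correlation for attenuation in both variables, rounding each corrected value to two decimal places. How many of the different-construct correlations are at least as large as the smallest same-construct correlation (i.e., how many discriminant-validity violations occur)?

2

Disattenuated r (r / √(r_scale · r_new)):
  Scale C (disc): 0.13 / √(0.89·0.65) = 0.17
  Scale B (disc): 0.38 / √(0.81·0.65) = 0.52
  Scale A (conv): 0.44 / √(0.87·0.65) = 0.59
  Scale D (disc): 0.53 / √(0.85·0.65) = 0.71
  Scale E (disc): 0.57 / √(0.90·0.65) = 0.75
Smallest convergent = 0.59. Discriminant values: 0.17, 0.52, 0.71, 0.75; count ≥ 0.59 → 2.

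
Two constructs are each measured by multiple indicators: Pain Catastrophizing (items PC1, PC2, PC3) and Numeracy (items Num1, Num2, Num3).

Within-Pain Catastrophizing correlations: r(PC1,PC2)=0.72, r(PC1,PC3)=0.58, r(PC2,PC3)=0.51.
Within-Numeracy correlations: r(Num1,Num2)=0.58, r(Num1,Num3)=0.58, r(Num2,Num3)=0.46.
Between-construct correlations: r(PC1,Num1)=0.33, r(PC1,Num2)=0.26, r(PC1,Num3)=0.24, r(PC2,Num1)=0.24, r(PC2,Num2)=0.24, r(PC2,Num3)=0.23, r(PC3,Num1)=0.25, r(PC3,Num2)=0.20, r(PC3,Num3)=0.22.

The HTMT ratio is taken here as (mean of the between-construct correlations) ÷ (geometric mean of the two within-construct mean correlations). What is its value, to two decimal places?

0.43

Between-construct mean = 2.21/9 = 0.2456.
Mean within-PC = 1.81/3 = 0.6033; mean within-Num = 1.62/3 = 0.5400.
Geometric mean = √(0.6033 × 0.5400) = 0.5708.
HTMT = 0.2456 / 0.5708 = 0.43.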